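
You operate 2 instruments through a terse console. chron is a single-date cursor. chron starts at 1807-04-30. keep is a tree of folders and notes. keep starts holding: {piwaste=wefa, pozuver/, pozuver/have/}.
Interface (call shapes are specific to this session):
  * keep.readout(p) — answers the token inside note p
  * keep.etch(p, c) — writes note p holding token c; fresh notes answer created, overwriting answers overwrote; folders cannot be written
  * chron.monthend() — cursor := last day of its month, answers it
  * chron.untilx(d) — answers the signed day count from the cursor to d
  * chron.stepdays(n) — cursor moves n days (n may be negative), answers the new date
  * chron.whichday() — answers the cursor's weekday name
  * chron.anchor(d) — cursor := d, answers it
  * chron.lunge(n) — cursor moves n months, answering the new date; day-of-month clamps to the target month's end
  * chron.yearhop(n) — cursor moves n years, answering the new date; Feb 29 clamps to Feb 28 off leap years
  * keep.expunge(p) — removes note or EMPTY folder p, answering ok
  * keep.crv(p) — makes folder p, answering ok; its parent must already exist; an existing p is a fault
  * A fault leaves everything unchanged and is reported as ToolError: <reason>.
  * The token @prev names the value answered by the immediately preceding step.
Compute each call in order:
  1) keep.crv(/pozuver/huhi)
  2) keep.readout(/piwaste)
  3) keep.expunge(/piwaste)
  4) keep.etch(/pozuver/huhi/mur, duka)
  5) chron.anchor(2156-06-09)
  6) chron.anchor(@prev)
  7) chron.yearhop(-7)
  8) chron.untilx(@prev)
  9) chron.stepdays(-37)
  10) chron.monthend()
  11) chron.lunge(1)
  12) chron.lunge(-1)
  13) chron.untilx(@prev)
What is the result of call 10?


Answer: 2149-05-31

Derivation:
Do: keep.crv[p=/pozuver/huhi]
See: ok
Do: keep.readout[p=/piwaste]
See: wefa
Do: keep.expunge[p=/piwaste]
See: ok
Do: keep.etch[p=/pozuver/huhi/mur; c=duka]
See: created
Do: chron.anchor[d=2156-06-09]
See: 2156-06-09
Do: chron.anchor[d=@prev]
See: 2156-06-09
Do: chron.yearhop[n=-7]
See: 2149-06-09
Do: chron.untilx[d=@prev]
See: 0
Do: chron.stepdays[n=-37]
See: 2149-05-03
Do: chron.monthend[]
See: 2149-05-31
Do: chron.lunge[n=1]
See: 2149-06-30
Do: chron.lunge[n=-1]
See: 2149-05-30
Do: chron.untilx[d=@prev]
See: 0


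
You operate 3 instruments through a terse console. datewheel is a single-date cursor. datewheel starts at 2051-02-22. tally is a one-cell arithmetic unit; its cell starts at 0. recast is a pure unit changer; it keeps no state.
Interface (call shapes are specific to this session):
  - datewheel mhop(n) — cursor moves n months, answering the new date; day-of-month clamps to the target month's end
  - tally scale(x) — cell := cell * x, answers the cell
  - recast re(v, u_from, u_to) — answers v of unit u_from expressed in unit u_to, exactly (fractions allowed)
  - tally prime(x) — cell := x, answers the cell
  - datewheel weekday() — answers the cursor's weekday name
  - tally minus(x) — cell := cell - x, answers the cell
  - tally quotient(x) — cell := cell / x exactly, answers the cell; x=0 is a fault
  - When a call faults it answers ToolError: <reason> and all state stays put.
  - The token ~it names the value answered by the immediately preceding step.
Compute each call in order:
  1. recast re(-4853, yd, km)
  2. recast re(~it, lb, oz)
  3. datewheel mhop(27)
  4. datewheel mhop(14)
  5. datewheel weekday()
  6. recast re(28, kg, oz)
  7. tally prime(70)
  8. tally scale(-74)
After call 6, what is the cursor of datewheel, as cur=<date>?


Answer: cur=2054-07-22

Derivation:
$ recast re -4853 yd km
[out] -5546979/1250000
$ recast re ~it lb oz
[out] -5546979/78125
$ datewheel mhop 27
[out] 2053-05-22
$ datewheel mhop 14
[out] 2054-07-22
$ datewheel weekday
[out] Wednesday
$ recast re 28 kg oz
[out] 6400000000/6479891
$ tally prime 70
[out] 70
$ tally scale -74
[out] -5180


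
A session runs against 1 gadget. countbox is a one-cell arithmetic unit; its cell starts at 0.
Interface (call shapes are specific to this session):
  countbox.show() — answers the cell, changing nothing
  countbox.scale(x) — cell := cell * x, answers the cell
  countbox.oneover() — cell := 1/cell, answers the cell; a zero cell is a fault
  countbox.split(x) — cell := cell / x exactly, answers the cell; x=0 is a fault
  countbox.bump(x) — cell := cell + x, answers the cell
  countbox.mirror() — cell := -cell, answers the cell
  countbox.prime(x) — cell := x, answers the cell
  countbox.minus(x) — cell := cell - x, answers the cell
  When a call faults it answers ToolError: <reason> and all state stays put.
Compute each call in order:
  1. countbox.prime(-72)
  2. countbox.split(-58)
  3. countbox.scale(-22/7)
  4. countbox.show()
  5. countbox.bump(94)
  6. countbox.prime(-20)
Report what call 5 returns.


% countbox.prime(x='-72') => -72
% countbox.split(x='-58') => 36/29
% countbox.scale(x='-22/7') => -792/203
% countbox.show() => -792/203
% countbox.bump(x='94') => 18290/203
% countbox.prime(x='-20') => -20

Answer: 18290/203


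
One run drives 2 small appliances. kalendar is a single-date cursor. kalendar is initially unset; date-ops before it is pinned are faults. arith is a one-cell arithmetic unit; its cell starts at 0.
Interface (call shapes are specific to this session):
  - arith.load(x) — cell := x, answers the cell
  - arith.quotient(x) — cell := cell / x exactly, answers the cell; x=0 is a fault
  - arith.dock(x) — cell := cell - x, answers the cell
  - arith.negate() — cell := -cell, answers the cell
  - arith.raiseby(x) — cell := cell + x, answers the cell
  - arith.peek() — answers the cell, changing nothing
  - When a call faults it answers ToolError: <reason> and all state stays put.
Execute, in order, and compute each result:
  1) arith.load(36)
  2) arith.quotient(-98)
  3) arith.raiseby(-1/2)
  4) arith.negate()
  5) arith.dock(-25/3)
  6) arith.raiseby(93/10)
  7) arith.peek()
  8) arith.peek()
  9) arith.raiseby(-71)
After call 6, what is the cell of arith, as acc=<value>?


// arith.load(x='36') => 36
// arith.quotient(x='-98') => -18/49
// arith.raiseby(x='-1/2') => -85/98
// arith.negate() => 85/98
// arith.dock(x='-25/3') => 2705/294
// arith.raiseby(x='93/10') => 13598/735
// arith.peek() => 13598/735
// arith.peek() => 13598/735
// arith.raiseby(x='-71') => -38587/735

Answer: acc=13598/735


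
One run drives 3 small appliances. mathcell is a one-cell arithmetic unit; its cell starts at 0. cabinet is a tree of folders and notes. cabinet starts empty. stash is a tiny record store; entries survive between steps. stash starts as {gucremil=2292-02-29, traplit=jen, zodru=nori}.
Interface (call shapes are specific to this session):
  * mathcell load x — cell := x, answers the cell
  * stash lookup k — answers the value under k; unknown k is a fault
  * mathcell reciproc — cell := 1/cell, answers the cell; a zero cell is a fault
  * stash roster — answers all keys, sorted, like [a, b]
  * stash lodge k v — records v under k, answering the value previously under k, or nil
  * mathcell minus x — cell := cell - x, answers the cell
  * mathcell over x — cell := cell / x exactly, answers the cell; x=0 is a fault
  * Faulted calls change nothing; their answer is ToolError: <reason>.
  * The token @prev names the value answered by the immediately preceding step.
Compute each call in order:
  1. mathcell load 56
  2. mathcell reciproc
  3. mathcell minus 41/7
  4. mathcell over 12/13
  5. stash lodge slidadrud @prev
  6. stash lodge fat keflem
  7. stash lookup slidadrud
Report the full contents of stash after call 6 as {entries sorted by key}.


$ mathcell load x→56
[out] 56
$ mathcell reciproc
[out] 1/56
$ mathcell minus x→41/7
[out] -327/56
$ mathcell over x→12/13
[out] -1417/224
$ stash lodge k→slidadrud v→@prev
[out] nil
$ stash lodge k→fat v→keflem
[out] nil
$ stash lookup k→slidadrud
[out] -1417/224

Answer: {fat=keflem, gucremil=2292-02-29, slidadrud=-1417/224, traplit=jen, zodru=nori}


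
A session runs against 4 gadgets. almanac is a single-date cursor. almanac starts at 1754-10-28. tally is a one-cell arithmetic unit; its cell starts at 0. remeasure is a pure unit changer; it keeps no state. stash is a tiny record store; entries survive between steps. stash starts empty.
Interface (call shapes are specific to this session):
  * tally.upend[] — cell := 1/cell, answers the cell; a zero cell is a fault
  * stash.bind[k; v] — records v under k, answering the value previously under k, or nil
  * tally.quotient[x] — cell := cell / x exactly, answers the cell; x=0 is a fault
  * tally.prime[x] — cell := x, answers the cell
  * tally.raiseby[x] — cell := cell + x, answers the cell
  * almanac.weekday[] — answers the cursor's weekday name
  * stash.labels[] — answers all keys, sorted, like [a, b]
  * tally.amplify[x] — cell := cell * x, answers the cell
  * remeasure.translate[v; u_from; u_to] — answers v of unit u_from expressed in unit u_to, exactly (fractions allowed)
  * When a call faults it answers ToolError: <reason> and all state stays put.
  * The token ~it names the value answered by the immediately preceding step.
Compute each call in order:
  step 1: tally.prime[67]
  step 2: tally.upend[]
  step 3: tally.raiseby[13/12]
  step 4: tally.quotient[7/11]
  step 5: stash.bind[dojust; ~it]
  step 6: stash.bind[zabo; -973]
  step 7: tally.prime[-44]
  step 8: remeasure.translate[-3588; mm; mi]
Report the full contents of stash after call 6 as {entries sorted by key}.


Do: prime[x→67]
See: 67
Do: upend[]
See: 1/67
Do: raiseby[x→13/12]
See: 883/804
Do: quotient[x→7/11]
See: 9713/5628
Do: bind[k→dojust; v→~it]
See: nil
Do: bind[k→zabo; v→-973]
See: nil
Do: prime[x→-44]
See: -44
Do: translate[v→-3588; u_from→mm; u_to→mi]
See: -299/134112

Answer: {dojust=9713/5628, zabo=-973}


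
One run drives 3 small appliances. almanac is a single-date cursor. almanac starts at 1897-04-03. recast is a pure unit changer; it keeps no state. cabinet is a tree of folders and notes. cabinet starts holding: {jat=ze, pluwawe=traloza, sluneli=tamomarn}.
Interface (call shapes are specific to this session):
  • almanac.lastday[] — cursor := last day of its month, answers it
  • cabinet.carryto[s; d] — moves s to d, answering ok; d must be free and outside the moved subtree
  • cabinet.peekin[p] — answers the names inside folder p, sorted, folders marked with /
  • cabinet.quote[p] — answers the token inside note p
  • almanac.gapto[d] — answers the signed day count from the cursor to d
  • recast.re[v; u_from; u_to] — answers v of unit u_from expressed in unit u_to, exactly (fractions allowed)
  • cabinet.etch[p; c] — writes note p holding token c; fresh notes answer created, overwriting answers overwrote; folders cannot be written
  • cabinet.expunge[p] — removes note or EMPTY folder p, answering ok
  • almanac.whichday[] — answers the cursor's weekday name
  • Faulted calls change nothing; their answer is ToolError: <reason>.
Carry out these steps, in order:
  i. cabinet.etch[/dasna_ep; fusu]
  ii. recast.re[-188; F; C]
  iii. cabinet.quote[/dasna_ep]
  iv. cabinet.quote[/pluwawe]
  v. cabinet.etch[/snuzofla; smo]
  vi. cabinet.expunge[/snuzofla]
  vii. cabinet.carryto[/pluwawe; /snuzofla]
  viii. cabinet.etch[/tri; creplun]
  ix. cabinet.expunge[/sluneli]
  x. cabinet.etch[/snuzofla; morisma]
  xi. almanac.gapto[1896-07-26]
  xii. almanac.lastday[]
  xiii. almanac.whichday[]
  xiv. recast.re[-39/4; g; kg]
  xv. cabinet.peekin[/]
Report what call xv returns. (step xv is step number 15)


→ etch(p→/dasna_ep, c→fusu)
← created
→ re(v→-188, u_from→F, u_to→C)
← -1100/9
→ quote(p→/dasna_ep)
← fusu
→ quote(p→/pluwawe)
← traloza
→ etch(p→/snuzofla, c→smo)
← created
→ expunge(p→/snuzofla)
← ok
→ carryto(s→/pluwawe, d→/snuzofla)
← ok
→ etch(p→/tri, c→creplun)
← created
→ expunge(p→/sluneli)
← ok
→ etch(p→/snuzofla, c→morisma)
← overwrote
→ gapto(d→1896-07-26)
← -251
→ lastday()
← 1897-04-30
→ whichday()
← Friday
→ re(v→-39/4, u_from→g, u_to→kg)
← -39/4000
→ peekin(p→/)
← [dasna_ep, jat, snuzofla, tri]

Answer: [dasna_ep, jat, snuzofla, tri]


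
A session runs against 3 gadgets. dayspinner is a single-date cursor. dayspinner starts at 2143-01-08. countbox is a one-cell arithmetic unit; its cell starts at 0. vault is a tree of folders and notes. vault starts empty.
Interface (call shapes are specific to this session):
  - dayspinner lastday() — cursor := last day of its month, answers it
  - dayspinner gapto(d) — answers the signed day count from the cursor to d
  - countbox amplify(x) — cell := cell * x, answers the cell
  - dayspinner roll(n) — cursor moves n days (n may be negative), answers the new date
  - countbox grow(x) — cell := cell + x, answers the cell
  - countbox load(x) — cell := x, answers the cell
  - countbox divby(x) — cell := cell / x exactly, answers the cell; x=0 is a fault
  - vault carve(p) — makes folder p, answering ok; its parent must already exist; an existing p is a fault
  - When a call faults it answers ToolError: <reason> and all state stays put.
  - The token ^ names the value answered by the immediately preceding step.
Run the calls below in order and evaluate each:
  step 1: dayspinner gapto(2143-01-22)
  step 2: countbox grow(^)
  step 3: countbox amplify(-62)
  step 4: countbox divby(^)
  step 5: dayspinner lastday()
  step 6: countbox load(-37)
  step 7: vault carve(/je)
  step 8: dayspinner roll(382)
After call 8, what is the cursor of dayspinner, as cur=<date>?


Answer: cur=2144-02-17

Derivation:
Do: dayspinner gapto[2143-01-22]
See: 14
Do: countbox grow[^]
See: 14
Do: countbox amplify[-62]
See: -868
Do: countbox divby[^]
See: 1
Do: dayspinner lastday[]
See: 2143-01-31
Do: countbox load[-37]
See: -37
Do: vault carve[/je]
See: ok
Do: dayspinner roll[382]
See: 2144-02-17


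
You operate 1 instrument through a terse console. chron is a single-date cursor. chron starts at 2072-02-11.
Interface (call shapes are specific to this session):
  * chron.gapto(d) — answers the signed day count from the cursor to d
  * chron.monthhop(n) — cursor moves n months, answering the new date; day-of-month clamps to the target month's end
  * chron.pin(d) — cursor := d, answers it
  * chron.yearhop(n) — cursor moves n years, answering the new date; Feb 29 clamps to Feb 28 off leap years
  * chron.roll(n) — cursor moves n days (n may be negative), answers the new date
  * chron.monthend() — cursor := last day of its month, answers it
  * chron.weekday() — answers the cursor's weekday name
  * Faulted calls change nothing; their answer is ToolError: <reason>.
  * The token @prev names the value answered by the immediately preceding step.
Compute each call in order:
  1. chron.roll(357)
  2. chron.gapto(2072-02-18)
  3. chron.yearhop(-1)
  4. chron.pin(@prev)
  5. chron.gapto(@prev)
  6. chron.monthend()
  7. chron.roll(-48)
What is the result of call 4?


Answer: 2072-02-02

Derivation:
Now I run chron.roll using n='357', which returns 2073-02-02.
I call chron.gapto using d='2072-02-18': -350.
Calling chron.yearhop using n='-1', — result: 2072-02-02.
Using chron.pin using d='@prev', which returns 2072-02-02.
I use chron.gapto using d='@prev', yielding 0.
Using chron.monthend(), and see 2072-02-29.
Using chron.roll using n='-48', — result: 2072-01-12.


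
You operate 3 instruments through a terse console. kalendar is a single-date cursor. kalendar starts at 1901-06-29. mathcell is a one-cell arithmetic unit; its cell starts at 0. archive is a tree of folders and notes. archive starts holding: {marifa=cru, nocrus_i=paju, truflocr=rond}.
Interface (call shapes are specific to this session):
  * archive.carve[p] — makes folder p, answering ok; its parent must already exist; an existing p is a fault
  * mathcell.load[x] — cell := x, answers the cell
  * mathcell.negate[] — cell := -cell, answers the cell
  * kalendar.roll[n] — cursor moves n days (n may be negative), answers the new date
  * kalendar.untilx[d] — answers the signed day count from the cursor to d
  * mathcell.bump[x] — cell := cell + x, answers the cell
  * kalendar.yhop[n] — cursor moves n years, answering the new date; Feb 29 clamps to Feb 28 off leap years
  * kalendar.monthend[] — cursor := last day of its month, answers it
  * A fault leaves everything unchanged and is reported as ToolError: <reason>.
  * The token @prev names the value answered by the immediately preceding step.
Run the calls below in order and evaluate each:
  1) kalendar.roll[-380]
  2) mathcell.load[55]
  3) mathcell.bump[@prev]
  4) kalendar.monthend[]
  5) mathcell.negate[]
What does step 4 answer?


Answer: 1900-06-30

Derivation:
$ kalendar.roll -380
[out] 1900-06-14
$ mathcell.load 55
[out] 55
$ mathcell.bump @prev
[out] 110
$ kalendar.monthend
[out] 1900-06-30
$ mathcell.negate
[out] -110


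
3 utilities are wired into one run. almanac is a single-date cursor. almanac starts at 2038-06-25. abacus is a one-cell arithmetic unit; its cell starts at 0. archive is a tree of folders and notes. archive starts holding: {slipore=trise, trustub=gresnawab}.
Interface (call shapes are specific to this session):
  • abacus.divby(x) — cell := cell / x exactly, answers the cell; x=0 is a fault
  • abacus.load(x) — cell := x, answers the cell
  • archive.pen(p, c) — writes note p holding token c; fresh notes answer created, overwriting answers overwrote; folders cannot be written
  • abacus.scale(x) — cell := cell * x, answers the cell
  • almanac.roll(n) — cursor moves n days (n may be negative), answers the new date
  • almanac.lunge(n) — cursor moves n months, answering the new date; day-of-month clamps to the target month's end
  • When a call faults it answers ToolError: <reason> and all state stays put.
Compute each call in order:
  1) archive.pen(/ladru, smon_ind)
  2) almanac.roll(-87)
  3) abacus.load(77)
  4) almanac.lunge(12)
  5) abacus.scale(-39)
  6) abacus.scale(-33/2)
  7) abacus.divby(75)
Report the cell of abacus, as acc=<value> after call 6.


·→ archive.pen(p=/ladru, c=smon_ind)
·← created
·→ almanac.roll(n=-87)
·← 2038-03-30
·→ abacus.load(x=77)
·← 77
·→ almanac.lunge(n=12)
·← 2039-03-30
·→ abacus.scale(x=-39)
·← -3003
·→ abacus.scale(x=-33/2)
·← 99099/2
·→ abacus.divby(x=75)
·← 33033/50

Answer: acc=99099/2


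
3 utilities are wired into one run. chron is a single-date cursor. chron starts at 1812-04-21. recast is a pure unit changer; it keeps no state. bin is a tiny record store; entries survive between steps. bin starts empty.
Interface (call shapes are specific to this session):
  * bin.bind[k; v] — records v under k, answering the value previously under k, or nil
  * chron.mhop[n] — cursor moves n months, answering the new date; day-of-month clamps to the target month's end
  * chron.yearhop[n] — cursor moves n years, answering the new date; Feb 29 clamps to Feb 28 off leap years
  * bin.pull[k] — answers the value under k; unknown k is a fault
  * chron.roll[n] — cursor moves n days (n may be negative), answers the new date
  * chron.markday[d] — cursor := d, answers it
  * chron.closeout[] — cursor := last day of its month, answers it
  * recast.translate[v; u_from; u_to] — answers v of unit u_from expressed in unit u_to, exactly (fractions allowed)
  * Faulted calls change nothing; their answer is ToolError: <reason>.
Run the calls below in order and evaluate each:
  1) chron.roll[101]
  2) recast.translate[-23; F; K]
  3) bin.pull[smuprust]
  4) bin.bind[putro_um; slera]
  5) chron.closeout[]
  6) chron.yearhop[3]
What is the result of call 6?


CALL chron.roll[n=101]
RET  1812-07-31
CALL recast.translate[v=-23; u_from=F; u_to=K]
RET  43667/180
CALL bin.pull[k=smuprust]
RET  ToolError: no such key smuprust
CALL bin.bind[k=putro_um; v=slera]
RET  nil
CALL chron.closeout[]
RET  1812-07-31
CALL chron.yearhop[n=3]
RET  1815-07-31

Answer: 1815-07-31


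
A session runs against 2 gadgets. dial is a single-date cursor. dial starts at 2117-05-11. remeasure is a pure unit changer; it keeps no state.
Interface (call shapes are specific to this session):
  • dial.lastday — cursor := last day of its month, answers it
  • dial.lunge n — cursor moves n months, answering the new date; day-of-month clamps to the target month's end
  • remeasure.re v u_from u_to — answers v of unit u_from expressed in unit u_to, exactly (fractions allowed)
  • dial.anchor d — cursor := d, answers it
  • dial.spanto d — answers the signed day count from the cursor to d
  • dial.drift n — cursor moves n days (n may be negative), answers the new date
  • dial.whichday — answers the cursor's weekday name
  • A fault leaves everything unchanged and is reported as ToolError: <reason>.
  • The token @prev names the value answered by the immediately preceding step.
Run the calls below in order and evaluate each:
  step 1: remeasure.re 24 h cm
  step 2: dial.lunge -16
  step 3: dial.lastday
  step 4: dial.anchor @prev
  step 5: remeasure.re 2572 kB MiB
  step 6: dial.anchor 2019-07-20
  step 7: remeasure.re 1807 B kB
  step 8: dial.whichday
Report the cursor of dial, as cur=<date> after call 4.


CALL remeasure.re[v: 24; u_from: h; u_to: cm]
RET  ToolError: incompatible units
CALL dial.lunge[n: -16]
RET  2116-01-11
CALL dial.lastday[]
RET  2116-01-31
CALL dial.anchor[d: @prev]
RET  2116-01-31
CALL remeasure.re[v: 2572; u_from: kB; u_to: MiB]
RET  80375/32768
CALL dial.anchor[d: 2019-07-20]
RET  2019-07-20
CALL remeasure.re[v: 1807; u_from: B; u_to: kB]
RET  1807/1000
CALL dial.whichday[]
RET  Saturday

Answer: cur=2116-01-31


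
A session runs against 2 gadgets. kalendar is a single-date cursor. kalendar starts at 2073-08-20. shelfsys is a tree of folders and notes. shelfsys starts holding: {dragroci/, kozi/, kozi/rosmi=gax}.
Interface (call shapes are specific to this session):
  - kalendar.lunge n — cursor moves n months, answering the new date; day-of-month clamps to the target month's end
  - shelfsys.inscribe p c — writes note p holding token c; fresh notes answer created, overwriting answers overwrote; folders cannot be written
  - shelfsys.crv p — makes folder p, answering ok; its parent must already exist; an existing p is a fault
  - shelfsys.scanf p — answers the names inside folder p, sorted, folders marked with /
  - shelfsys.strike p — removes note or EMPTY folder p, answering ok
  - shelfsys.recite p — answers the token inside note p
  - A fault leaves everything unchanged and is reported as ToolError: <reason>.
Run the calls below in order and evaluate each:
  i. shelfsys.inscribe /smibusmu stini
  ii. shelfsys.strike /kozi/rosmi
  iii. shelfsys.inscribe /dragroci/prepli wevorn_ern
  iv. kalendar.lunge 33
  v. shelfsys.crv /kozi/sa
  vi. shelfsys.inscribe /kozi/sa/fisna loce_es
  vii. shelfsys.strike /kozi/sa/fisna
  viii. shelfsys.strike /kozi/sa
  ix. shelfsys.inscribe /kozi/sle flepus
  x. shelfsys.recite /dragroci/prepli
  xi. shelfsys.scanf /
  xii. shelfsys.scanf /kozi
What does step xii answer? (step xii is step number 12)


Act: inscribe[p=/smibusmu; c=stini]
Obs: created
Act: strike[p=/kozi/rosmi]
Obs: ok
Act: inscribe[p=/dragroci/prepli; c=wevorn_ern]
Obs: created
Act: lunge[n=33]
Obs: 2076-05-20
Act: crv[p=/kozi/sa]
Obs: ok
Act: inscribe[p=/kozi/sa/fisna; c=loce_es]
Obs: created
Act: strike[p=/kozi/sa/fisna]
Obs: ok
Act: strike[p=/kozi/sa]
Obs: ok
Act: inscribe[p=/kozi/sle; c=flepus]
Obs: created
Act: recite[p=/dragroci/prepli]
Obs: wevorn_ern
Act: scanf[p=/]
Obs: [dragroci/, kozi/, smibusmu]
Act: scanf[p=/kozi]
Obs: [sle]

Answer: [sle]


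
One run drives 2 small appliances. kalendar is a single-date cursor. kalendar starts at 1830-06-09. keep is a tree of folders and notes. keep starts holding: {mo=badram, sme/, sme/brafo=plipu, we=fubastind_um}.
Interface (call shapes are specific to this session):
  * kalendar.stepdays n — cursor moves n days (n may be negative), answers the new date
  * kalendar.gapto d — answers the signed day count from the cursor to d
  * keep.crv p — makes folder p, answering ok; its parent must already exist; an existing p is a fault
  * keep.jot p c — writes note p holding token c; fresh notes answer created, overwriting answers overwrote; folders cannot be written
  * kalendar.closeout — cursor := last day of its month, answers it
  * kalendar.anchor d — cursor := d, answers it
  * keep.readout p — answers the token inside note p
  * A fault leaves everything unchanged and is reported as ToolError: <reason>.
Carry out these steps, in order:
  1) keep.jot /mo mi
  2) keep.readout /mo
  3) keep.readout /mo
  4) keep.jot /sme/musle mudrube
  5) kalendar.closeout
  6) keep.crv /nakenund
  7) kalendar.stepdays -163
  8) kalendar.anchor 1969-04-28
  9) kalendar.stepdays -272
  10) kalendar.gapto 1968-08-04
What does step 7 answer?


>> keep.jot(p: /mo, c: mi)
<< overwrote
>> keep.readout(p: /mo)
<< mi
>> keep.readout(p: /mo)
<< mi
>> keep.jot(p: /sme/musle, c: mudrube)
<< created
>> kalendar.closeout()
<< 1830-06-30
>> keep.crv(p: /nakenund)
<< ok
>> kalendar.stepdays(n: -163)
<< 1830-01-18
>> kalendar.anchor(d: 1969-04-28)
<< 1969-04-28
>> kalendar.stepdays(n: -272)
<< 1968-07-30
>> kalendar.gapto(d: 1968-08-04)
<< 5

Answer: 1830-01-18


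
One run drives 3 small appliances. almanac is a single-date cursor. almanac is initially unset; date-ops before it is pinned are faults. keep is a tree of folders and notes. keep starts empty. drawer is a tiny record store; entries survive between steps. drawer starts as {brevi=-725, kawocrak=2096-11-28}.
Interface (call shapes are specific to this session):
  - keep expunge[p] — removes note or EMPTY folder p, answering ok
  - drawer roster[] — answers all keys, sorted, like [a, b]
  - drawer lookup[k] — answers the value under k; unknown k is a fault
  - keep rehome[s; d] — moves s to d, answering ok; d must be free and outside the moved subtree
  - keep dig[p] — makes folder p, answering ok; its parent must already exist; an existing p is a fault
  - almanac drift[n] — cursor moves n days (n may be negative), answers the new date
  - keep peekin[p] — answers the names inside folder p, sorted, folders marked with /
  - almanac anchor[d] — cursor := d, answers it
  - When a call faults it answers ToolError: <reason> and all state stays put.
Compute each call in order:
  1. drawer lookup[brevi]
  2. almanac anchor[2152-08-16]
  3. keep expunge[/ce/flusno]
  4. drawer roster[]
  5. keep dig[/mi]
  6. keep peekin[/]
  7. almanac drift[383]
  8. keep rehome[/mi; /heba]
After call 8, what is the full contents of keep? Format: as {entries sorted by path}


Answer: {heba/}

Derivation:
Do: drawer lookup[k: brevi]
See: -725
Do: almanac anchor[d: 2152-08-16]
See: 2152-08-16
Do: keep expunge[p: /ce/flusno]
See: ToolError: not found
Do: drawer roster[]
See: [brevi, kawocrak]
Do: keep dig[p: /mi]
See: ok
Do: keep peekin[p: /]
See: [mi/]
Do: almanac drift[n: 383]
See: 2153-09-03
Do: keep rehome[s: /mi; d: /heba]
See: ok


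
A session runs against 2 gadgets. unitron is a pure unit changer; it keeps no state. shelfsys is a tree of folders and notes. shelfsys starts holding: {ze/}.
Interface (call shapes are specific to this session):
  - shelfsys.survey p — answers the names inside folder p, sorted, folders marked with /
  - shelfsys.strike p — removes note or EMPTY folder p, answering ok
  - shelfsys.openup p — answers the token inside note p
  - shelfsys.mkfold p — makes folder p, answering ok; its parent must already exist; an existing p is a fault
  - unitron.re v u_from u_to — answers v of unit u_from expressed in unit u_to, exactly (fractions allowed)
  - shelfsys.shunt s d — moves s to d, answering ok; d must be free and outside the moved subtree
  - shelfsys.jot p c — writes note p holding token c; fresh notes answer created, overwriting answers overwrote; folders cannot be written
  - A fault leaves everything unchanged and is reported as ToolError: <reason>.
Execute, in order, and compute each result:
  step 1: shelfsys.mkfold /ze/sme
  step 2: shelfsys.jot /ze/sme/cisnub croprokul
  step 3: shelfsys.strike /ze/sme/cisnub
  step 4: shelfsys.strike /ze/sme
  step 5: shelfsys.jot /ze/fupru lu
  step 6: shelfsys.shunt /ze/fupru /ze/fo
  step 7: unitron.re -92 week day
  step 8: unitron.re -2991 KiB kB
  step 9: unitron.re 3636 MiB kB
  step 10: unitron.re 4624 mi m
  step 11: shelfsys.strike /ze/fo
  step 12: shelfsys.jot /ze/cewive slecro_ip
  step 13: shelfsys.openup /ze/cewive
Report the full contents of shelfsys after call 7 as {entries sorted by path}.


Answer: {ze/, ze/fo=lu}

Derivation:
→ shelfsys.mkfold(p='/ze/sme')
← ok
→ shelfsys.jot(p='/ze/sme/cisnub', c='croprokul')
← created
→ shelfsys.strike(p='/ze/sme/cisnub')
← ok
→ shelfsys.strike(p='/ze/sme')
← ok
→ shelfsys.jot(p='/ze/fupru', c='lu')
← created
→ shelfsys.shunt(s='/ze/fupru', d='/ze/fo')
← ok
→ unitron.re(v='-92', u_from='week', u_to='day')
← -644
→ unitron.re(v='-2991', u_from='KiB', u_to='kB')
← -382848/125
→ unitron.re(v='3636', u_from='MiB', u_to='kB')
← 476577792/125
→ unitron.re(v='4624', u_from='mi', u_to='m')
← 930200832/125
→ shelfsys.strike(p='/ze/fo')
← ok
→ shelfsys.jot(p='/ze/cewive', c='slecro_ip')
← created
→ shelfsys.openup(p='/ze/cewive')
← slecro_ip


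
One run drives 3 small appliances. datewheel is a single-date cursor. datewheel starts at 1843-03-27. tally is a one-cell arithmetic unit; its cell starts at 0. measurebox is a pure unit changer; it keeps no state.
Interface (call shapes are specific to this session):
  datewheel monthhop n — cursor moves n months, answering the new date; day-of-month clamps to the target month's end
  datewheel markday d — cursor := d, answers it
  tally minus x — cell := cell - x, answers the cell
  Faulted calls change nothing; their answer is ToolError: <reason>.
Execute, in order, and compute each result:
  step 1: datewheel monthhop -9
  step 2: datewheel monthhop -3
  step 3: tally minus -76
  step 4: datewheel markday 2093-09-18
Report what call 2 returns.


Step: datewheel monthhop[n='-9']
Result: 1842-06-27
Step: datewheel monthhop[n='-3']
Result: 1842-03-27
Step: tally minus[x='-76']
Result: 76
Step: datewheel markday[d='2093-09-18']
Result: 2093-09-18

Answer: 1842-03-27


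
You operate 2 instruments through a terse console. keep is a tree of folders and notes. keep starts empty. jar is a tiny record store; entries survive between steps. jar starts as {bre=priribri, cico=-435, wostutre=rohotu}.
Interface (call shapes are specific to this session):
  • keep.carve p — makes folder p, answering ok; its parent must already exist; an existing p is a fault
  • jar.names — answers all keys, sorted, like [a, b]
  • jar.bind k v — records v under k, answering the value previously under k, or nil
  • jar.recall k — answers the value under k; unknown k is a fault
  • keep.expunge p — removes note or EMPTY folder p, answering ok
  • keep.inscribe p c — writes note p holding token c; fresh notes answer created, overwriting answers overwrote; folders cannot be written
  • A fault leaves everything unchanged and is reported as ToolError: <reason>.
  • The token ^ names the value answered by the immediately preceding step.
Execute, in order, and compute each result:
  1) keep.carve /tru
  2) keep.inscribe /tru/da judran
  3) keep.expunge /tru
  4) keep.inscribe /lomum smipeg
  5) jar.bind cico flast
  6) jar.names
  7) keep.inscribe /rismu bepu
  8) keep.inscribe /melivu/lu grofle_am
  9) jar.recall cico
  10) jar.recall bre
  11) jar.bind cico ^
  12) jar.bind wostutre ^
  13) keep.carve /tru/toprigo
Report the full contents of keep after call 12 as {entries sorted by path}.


Answer: {lomum=smipeg, rismu=bepu, tru/, tru/da=judran}

Derivation:
-> keep.carve(p='/tru')
<- ok
-> keep.inscribe(p='/tru/da', c='judran')
<- created
-> keep.expunge(p='/tru')
<- ToolError: not empty
-> keep.inscribe(p='/lomum', c='smipeg')
<- created
-> jar.bind(k='cico', v='flast')
<- -435
-> jar.names()
<- [bre, cico, wostutre]
-> keep.inscribe(p='/rismu', c='bepu')
<- created
-> keep.inscribe(p='/melivu/lu', c='grofle_am')
<- ToolError: no parent
-> jar.recall(k='cico')
<- flast
-> jar.recall(k='bre')
<- priribri
-> jar.bind(k='cico', v='^')
<- flast
-> jar.bind(k='wostutre', v='^')
<- rohotu
-> keep.carve(p='/tru/toprigo')
<- ok


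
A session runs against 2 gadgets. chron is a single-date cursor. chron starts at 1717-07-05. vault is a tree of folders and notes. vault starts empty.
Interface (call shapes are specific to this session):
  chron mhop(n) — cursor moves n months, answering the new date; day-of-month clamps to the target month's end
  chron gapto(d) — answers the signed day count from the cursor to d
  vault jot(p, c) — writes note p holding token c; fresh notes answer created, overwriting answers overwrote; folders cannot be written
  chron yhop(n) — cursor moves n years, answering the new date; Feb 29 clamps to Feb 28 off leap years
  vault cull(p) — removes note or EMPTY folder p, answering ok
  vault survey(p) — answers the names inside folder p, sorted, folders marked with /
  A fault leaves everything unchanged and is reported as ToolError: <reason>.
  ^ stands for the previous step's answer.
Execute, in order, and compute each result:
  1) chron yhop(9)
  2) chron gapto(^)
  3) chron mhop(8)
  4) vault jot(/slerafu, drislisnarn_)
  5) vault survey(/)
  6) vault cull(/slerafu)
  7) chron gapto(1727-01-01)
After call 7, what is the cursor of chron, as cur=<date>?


Answer: cur=1727-03-05

Derivation:
I call chron yhop passing n=9, — result: 1726-07-05.
Next I call chron gapto passing d=^: 0.
I use chron mhop passing n=8, which returns 1727-03-05.
Then vault jot passing p=/slerafu, c=drislisnarn_, → created.
Invoking vault survey passing p=/, and see [slerafu].
I call vault cull passing p=/slerafu, and observe ok.
Next I call chron gapto passing d=1727-01-01, yielding -63.


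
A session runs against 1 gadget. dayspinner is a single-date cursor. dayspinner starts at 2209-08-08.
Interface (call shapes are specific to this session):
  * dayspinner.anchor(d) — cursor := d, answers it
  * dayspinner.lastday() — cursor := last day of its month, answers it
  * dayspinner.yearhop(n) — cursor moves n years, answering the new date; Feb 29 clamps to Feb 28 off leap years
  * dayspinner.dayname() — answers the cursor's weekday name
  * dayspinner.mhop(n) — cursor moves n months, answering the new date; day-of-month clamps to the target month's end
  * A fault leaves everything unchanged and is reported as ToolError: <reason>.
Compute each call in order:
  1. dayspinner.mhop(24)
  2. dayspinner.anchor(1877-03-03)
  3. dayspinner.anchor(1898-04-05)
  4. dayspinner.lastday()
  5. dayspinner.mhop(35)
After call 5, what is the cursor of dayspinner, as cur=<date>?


-> mhop(n='24')
<- 2211-08-08
-> anchor(d='1877-03-03')
<- 1877-03-03
-> anchor(d='1898-04-05')
<- 1898-04-05
-> lastday()
<- 1898-04-30
-> mhop(n='35')
<- 1901-03-30

Answer: cur=1901-03-30


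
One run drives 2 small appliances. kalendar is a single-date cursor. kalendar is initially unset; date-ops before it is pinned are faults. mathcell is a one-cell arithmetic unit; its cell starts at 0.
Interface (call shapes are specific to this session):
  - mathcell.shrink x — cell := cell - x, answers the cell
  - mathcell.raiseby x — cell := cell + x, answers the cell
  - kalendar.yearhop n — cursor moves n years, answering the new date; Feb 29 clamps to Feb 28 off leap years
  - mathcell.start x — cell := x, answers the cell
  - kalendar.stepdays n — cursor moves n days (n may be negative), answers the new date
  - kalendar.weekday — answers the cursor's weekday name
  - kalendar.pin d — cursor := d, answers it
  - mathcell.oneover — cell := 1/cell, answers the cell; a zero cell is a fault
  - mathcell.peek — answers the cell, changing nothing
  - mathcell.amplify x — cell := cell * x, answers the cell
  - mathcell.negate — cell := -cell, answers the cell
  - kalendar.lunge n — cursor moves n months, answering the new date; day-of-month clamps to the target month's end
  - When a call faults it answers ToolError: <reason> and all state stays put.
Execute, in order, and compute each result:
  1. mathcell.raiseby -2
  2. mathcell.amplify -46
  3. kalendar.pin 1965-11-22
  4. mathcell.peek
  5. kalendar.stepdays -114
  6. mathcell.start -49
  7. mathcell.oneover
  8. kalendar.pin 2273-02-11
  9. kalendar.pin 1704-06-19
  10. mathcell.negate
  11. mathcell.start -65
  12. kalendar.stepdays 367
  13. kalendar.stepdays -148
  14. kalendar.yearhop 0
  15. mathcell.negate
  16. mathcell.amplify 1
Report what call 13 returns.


Answer: 1705-01-24

Derivation:
Now I run mathcell.raiseby passing x: -2, which returns -2.
Using mathcell.amplify passing x: -46, yielding 92.
Then kalendar.pin passing d: 1965-11-22, → 1965-11-22.
I call mathcell.peek(): 92.
I try kalendar.stepdays passing n: -114, giving 1965-07-31.
I use mathcell.start passing x: -49, and observe -49.
I try mathcell.oneover(), giving -1/49.
Now I run kalendar.pin passing d: 2273-02-11, → 2273-02-11.
Calling kalendar.pin passing d: 1704-06-19, and observe 1704-06-19.
I use mathcell.negate(), and see 1/49.
I use mathcell.start passing x: -65, — result: -65.
Now I run kalendar.stepdays passing n: 367, which returns 1705-06-21.
I invoke kalendar.stepdays passing n: -148, → 1705-01-24.
I run kalendar.yearhop passing n: 0, and get 1705-01-24.
I call mathcell.negate: 65.
Calling mathcell.amplify passing x: 1, which returns 65.


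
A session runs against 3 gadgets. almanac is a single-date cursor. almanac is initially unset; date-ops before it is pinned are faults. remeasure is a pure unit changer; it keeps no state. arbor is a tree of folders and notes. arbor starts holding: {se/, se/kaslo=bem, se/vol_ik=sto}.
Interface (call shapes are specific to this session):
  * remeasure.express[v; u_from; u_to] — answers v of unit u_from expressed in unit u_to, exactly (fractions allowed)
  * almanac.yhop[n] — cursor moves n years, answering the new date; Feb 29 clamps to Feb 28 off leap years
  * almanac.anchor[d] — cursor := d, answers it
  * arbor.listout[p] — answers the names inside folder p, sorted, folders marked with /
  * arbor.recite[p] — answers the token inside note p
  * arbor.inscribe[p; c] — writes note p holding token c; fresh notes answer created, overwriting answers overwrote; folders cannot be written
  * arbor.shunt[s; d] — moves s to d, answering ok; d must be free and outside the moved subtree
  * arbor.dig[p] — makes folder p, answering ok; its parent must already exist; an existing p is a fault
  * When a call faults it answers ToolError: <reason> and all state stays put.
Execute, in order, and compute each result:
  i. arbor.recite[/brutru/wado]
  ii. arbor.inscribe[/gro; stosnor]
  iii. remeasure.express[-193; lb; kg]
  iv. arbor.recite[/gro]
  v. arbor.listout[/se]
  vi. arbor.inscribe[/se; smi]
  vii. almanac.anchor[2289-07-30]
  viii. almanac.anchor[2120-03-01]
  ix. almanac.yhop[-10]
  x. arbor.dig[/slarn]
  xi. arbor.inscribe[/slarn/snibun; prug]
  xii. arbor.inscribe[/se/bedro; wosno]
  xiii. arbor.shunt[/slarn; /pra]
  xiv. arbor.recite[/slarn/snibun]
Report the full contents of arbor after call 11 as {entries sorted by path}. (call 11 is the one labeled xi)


Answer: {gro=stosnor, se/, se/kaslo=bem, se/vol_ik=sto, slarn/, slarn/snibun=prug}

Derivation:
→ recite(p='/brutru/wado')
← ToolError: not found
→ inscribe(p='/gro', c='stosnor')
← created
→ express(v='-193', u_from='lb', u_to='kg')
← -8754332741/100000000
→ recite(p='/gro')
← stosnor
→ listout(p='/se')
← [kaslo, vol_ik]
→ inscribe(p='/se', c='smi')
← ToolError: is a directory
→ anchor(d='2289-07-30')
← 2289-07-30
→ anchor(d='2120-03-01')
← 2120-03-01
→ yhop(n='-10')
← 2110-03-01
→ dig(p='/slarn')
← ok
→ inscribe(p='/slarn/snibun', c='prug')
← created
→ inscribe(p='/se/bedro', c='wosno')
← created
→ shunt(s='/slarn', d='/pra')
← ok
→ recite(p='/slarn/snibun')
← ToolError: not found


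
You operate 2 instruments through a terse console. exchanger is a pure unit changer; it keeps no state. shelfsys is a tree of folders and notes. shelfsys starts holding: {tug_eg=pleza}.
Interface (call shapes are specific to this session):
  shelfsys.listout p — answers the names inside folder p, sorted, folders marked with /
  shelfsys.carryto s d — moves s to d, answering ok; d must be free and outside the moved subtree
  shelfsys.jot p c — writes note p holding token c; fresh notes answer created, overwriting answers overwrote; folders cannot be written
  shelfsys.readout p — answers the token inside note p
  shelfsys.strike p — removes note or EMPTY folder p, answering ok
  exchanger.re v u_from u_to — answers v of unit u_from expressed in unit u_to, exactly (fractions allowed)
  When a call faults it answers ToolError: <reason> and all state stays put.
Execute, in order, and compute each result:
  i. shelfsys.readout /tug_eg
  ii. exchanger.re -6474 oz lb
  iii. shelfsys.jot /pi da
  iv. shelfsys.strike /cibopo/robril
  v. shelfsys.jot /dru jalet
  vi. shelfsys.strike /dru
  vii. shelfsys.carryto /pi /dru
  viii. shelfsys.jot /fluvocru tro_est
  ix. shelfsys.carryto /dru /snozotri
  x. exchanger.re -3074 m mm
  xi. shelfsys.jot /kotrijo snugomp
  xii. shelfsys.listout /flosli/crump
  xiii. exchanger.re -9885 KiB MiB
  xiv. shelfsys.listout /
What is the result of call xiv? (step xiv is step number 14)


! readout(/tug_eg) -> pleza
! re(-6474, oz, lb) -> -3237/8
! jot(/pi, da) -> created
! strike(/cibopo/robril) -> ToolError: not found
! jot(/dru, jalet) -> created
! strike(/dru) -> ok
! carryto(/pi, /dru) -> ok
! jot(/fluvocru, tro_est) -> created
! carryto(/dru, /snozotri) -> ok
! re(-3074, m, mm) -> -3074000
! jot(/kotrijo, snugomp) -> created
! listout(/flosli/crump) -> ToolError: not found
! re(-9885, KiB, MiB) -> -9885/1024
! listout(/) -> [fluvocru, kotrijo, snozotri, tug_eg]

Answer: [fluvocru, kotrijo, snozotri, tug_eg]
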